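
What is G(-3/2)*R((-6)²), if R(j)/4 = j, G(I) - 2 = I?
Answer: 72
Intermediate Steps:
G(I) = 2 + I
R(j) = 4*j
G(-3/2)*R((-6)²) = (2 - 3/2)*(4*(-6)²) = (2 - 3*½)*(4*36) = (2 - 3/2)*144 = (½)*144 = 72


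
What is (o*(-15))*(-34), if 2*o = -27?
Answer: -6885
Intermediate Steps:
o = -27/2 (o = (½)*(-27) = -27/2 ≈ -13.500)
(o*(-15))*(-34) = -27/2*(-15)*(-34) = (405/2)*(-34) = -6885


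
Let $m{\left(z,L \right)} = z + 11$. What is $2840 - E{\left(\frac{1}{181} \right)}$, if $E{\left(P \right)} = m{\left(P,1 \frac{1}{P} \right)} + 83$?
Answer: $\frac{497025}{181} \approx 2746.0$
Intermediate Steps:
$m{\left(z,L \right)} = 11 + z$
$E{\left(P \right)} = 94 + P$ ($E{\left(P \right)} = \left(11 + P\right) + 83 = 94 + P$)
$2840 - E{\left(\frac{1}{181} \right)} = 2840 - \left(94 + \frac{1}{181}\right) = 2840 - \frac{17015}{181} = \frac{497025}{181}$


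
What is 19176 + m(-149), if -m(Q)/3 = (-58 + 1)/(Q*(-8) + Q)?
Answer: 20000739/1043 ≈ 19176.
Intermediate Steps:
m(Q) = -171/(7*Q) (m(Q) = -3*(-58 + 1)/(Q*(-8) + Q) = -(-171)/(-8*Q + Q) = -(-171)/((-7*Q)) = -(-171)*(-1/(7*Q)) = -171/(7*Q))
19176 + m(-149) = 19176 - 171/7/(-149) = 19176 - 171/7*(-1/149) = 19176 + 171/1043 = 20000739/1043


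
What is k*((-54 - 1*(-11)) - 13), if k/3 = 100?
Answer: -16800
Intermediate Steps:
k = 300 (k = 3*100 = 300)
k*((-54 - 1*(-11)) - 13) = 300*((-54 - 1*(-11)) - 13) = 300*((-54 + 11) - 13) = 300*(-43 - 13) = 300*(-56) = -16800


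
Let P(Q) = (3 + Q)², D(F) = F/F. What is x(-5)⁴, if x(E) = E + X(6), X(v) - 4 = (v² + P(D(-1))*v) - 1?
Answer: 285610000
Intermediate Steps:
D(F) = 1
X(v) = 3 + v² + 16*v (X(v) = 4 + ((v² + (3 + 1)²*v) - 1) = 4 + ((v² + 4²*v) - 1) = 4 + ((v² + 16*v) - 1) = 4 + (-1 + v² + 16*v) = 3 + v² + 16*v)
x(E) = 135 + E (x(E) = E + (3 + 6² + 16*6) = E + (3 + 36 + 96) = E + 135 = 135 + E)
x(-5)⁴ = (135 - 5)⁴ = 130⁴ = 285610000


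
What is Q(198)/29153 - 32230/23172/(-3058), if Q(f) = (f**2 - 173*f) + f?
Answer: 16623943529/93899130924 ≈ 0.17704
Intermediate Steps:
Q(f) = f**2 - 172*f
Q(198)/29153 - 32230/23172/(-3058) = (198*(-172 + 198))/29153 - 32230/23172/(-3058) = (198*26)*(1/29153) - 32230*1/23172*(-1/3058) = 5148*(1/29153) - 16115/11586*(-1/3058) = 5148/29153 + 1465/3220908 = 16623943529/93899130924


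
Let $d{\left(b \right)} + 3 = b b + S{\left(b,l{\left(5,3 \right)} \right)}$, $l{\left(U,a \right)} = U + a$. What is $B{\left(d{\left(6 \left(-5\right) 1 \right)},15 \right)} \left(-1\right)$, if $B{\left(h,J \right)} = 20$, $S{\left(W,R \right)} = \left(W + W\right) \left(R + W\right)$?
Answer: $-20$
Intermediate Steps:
$S{\left(W,R \right)} = 2 W \left(R + W\right)$
$d{\left(b \right)} = -3 + b^{2} + 2 b \left(8 + b\right)$ ($d{\left(b \right)} = -3 + \left(b b + 2 b \left(\left(5 + 3\right) + b\right)\right) = -3 + \left(b^{2} + 2 b \left(8 + b\right)\right) = -3 + b^{2} + 2 b \left(8 + b\right)$)
$B{\left(d{\left(6 \left(-5\right) 1 \right)},15 \right)} \left(-1\right) = 20 \left(-1\right) = -20$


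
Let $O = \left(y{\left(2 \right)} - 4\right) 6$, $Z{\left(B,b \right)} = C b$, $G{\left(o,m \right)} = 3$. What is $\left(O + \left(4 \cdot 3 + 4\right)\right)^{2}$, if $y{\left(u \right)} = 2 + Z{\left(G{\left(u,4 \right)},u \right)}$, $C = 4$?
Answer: $2704$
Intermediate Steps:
$Z{\left(B,b \right)} = 4 b$
$y{\left(u \right)} = 2 + 4 u$
$O = 36$ ($O = \left(\left(2 + 4 \cdot 2\right) - 4\right) 6 = \left(\left(2 + 8\right) - 4\right) 6 = \left(10 - 4\right) 6 = 6 \cdot 6 = 36$)
$\left(O + \left(4 \cdot 3 + 4\right)\right)^{2} = \left(36 + \left(4 \cdot 3 + 4\right)\right)^{2} = \left(36 + \left(12 + 4\right)\right)^{2} = \left(36 + 16\right)^{2} = 52^{2} = 2704$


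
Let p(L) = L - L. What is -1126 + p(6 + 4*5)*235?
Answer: -1126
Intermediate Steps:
p(L) = 0
-1126 + p(6 + 4*5)*235 = -1126 + 0*235 = -1126 + 0 = -1126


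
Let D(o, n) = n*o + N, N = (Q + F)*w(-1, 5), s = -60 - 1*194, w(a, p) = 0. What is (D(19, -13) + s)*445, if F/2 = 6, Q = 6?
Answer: -222945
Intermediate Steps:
F = 12 (F = 2*6 = 12)
s = -254 (s = -60 - 194 = -254)
N = 0 (N = (6 + 12)*0 = 18*0 = 0)
D(o, n) = n*o (D(o, n) = n*o + 0 = n*o)
(D(19, -13) + s)*445 = (-13*19 - 254)*445 = (-247 - 254)*445 = -501*445 = -222945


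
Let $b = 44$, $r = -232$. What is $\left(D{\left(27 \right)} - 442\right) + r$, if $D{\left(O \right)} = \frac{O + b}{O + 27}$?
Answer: $- \frac{36325}{54} \approx -672.69$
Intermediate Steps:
$D{\left(O \right)} = \frac{44 + O}{27 + O}$ ($D{\left(O \right)} = \frac{O + 44}{O + 27} = \frac{44 + O}{27 + O}$)
$\left(D{\left(27 \right)} - 442\right) + r = \left(\frac{44 + 27}{27 + 27} - 442\right) - 232 = \left(\frac{1}{54} \cdot 71 - 442\right) - 232 = \left(\frac{71}{54} - 442\right) - 232 = - \frac{23797}{54} - 232 = - \frac{36325}{54}$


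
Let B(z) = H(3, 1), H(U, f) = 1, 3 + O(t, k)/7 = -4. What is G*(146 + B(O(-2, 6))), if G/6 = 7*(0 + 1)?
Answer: 6174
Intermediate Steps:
O(t, k) = -49 (O(t, k) = -21 + 7*(-4) = -21 - 28 = -49)
B(z) = 1
G = 42 (G = 6*(7*(0 + 1)) = 6*(7*1) = 6*7 = 42)
G*(146 + B(O(-2, 6))) = 42*(146 + 1) = 42*147 = 6174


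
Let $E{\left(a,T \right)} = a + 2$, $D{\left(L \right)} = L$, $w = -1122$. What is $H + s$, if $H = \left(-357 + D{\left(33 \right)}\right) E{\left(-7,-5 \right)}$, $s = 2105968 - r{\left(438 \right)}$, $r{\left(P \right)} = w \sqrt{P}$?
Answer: $2107588 + 1122 \sqrt{438} \approx 2.1311 \cdot 10^{6}$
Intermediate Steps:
$r{\left(P \right)} = - 1122 \sqrt{P}$
$E{\left(a,T \right)} = 2 + a$
$s = 2105968 + 1122 \sqrt{438}$ ($s = 2105968 - - 1122 \sqrt{438} = 2105968 + 1122 \sqrt{438} \approx 2.1294 \cdot 10^{6}$)
$H = 1620$ ($H = \left(-357 + 33\right) \left(2 - 7\right) = \left(-324\right) \left(-5\right) = 1620$)
$H + s = 1620 + \left(2105968 + 1122 \sqrt{438}\right) = 2107588 + 1122 \sqrt{438}$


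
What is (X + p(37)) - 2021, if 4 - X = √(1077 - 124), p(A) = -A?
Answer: -2054 - √953 ≈ -2084.9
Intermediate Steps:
X = 4 - √953 (X = 4 - √(1077 - 124) = 4 - √953 ≈ -26.871)
(X + p(37)) - 2021 = ((4 - √953) - 1*37) - 2021 = ((4 - √953) - 37) - 2021 = (-33 - √953) - 2021 = -2054 - √953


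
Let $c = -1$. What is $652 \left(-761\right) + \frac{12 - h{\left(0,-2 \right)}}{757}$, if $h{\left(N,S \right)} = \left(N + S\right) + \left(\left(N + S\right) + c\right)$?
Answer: $- \frac{375602187}{757} \approx -4.9617 \cdot 10^{5}$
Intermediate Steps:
$h{\left(N,S \right)} = -1 + 2 N + 2 S$ ($h{\left(N,S \right)} = \left(N + S\right) - \left(1 - N - S\right) = \left(N + S\right) + \left(-1 + N + S\right) = -1 + 2 N + 2 S$)
$652 \left(-761\right) + \frac{12 - h{\left(0,-2 \right)}}{757} = 652 \left(-761\right) + \frac{12 - \left(-1 + 2 \cdot 0 + 2 \left(-2\right)\right)}{757} = -496172 + \left(12 - \left(-1 + 0 - 4\right)\right) \frac{1}{757} = -496172 + \left(12 - -5\right) \frac{1}{757} = -496172 + \left(12 + 5\right) \frac{1}{757} = -496172 + 17 \cdot \frac{1}{757} = -496172 + \frac{17}{757} = - \frac{375602187}{757}$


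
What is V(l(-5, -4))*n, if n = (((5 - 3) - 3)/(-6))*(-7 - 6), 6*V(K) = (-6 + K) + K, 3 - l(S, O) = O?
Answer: -26/9 ≈ -2.8889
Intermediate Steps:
l(S, O) = 3 - O
V(K) = -1 + K/3 (V(K) = ((-6 + K) + K)/6 = (-6 + 2*K)/6 = -1 + K/3)
n = -13/6 (n = ((2 - 3)*(-⅙))*(-13) = -1*(-⅙)*(-13) = (⅙)*(-13) = -13/6 ≈ -2.1667)
V(l(-5, -4))*n = (-1 + (3 - 1*(-4))/3)*(-13/6) = (-1 + (3 + 4)/3)*(-13/6) = (-1 + (⅓)*7)*(-13/6) = (-1 + 7/3)*(-13/6) = (4/3)*(-13/6) = -26/9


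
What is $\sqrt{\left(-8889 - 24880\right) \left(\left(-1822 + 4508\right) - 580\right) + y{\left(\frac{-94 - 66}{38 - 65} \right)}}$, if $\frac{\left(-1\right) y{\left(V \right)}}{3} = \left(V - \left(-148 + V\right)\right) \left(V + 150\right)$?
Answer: $\frac{i \sqrt{640680706}}{3} \approx 8437.2 i$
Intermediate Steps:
$y{\left(V \right)} = -66600 - 444 V$ ($y{\left(V \right)} = - 3 \left(V - \left(-148 + V\right)\right) \left(V + 150\right) = - 3 \cdot 148 \left(150 + V\right) = - 3 \left(22200 + 148 V\right) = -66600 - 444 V$)
$\sqrt{\left(-8889 - 24880\right) \left(\left(-1822 + 4508\right) - 580\right) + y{\left(\frac{-94 - 66}{38 - 65} \right)}} = \sqrt{\left(-8889 - 24880\right) \left(\left(-1822 + 4508\right) - 580\right) - \left(66600 + 444 \frac{-94 - 66}{38 - 65}\right)} = \sqrt{- 33769 \left(2686 - 580\right) - \left(66600 + 444 \left(- \frac{160}{-27}\right)\right)} = \sqrt{\left(-33769\right) 2106 - \left(66600 + 444 \left(\left(-160\right) \left(- \frac{1}{27}\right)\right)\right)} = \sqrt{-71117514 - \frac{623080}{9}} = \sqrt{- \frac{640680706}{9}} = \frac{i \sqrt{640680706}}{3}$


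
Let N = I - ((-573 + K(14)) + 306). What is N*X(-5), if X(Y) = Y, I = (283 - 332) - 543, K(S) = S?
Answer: 1695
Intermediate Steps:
I = -592 (I = -49 - 543 = -592)
N = -339 (N = -592 - ((-573 + 14) + 306) = -592 - (-559 + 306) = -592 - 1*(-253) = -592 + 253 = -339)
N*X(-5) = -339*(-5) = 1695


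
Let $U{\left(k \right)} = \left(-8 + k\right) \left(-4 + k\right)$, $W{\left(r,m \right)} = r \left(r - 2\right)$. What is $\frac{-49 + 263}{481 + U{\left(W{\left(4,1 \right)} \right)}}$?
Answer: $\frac{214}{481} \approx 0.44491$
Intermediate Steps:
$W{\left(r,m \right)} = r \left(-2 + r\right)$
$\frac{-49 + 263}{481 + U{\left(W{\left(4,1 \right)} \right)}} = \frac{-49 + 263}{481 + \left(32 + \left(4 \left(-2 + 4\right)\right)^{2} - 12 \cdot 4 \left(-2 + 4\right)\right)} = \frac{214}{481 + \left(32 + \left(4 \cdot 2\right)^{2} - 12 \cdot 4 \cdot 2\right)} = \frac{214}{481 + \left(32 + 8^{2} - 96\right)} = \frac{214}{481 + \left(32 + 64 - 96\right)} = \frac{214}{481 + 0} = \frac{214}{481}$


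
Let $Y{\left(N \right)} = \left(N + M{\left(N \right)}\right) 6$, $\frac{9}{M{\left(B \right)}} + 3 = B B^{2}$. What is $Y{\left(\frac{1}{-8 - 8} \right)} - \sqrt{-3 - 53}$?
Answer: $- \frac{1806339}{98312} - 2 i \sqrt{14} \approx -18.374 - 7.4833 i$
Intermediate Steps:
$M{\left(B \right)} = \frac{9}{-3 + B^{3}}$ ($M{\left(B \right)} = \frac{9}{-3 + B B^{2}} = \frac{9}{-3 + B^{3}}$)
$Y{\left(N \right)} = 6 N + \frac{54}{-3 + N^{3}}$ ($Y{\left(N \right)} = \left(N + \frac{9}{-3 + N^{3}}\right) 6 = 6 N + \frac{54}{-3 + N^{3}}$)
$Y{\left(\frac{1}{-8 - 8} \right)} - \sqrt{-3 - 53} = \frac{6 \left(9 + \frac{-3 + \left(\frac{1}{-8 - 8}\right)^{3}}{-8 - 8}\right)}{-3 + \left(\frac{1}{-8 - 8}\right)^{3}} - \sqrt{-3 - 53} = \frac{6 \left(9 + \frac{-3 + \left(\frac{1}{-16}\right)^{3}}{-16}\right)}{-3 + \left(\frac{1}{-16}\right)^{3}} - \sqrt{-56} = \frac{6 \left(9 - \frac{-3 + \left(- \frac{1}{16}\right)^{3}}{16}\right)}{-3 + \left(- \frac{1}{16}\right)^{3}} - 2 i \sqrt{14} = \frac{6 \left(9 - \frac{-3 - \frac{1}{4096}}{16}\right)}{-3 - \frac{1}{4096}} - 2 i \sqrt{14} = \frac{6 \left(9 - - \frac{12289}{65536}\right)}{- \frac{12289}{4096}} - 2 i \sqrt{14} = 6 \left(- \frac{4096}{12289}\right) \left(9 + \frac{12289}{65536}\right) - 2 i \sqrt{14} = 6 \left(- \frac{4096}{12289}\right) \frac{602113}{65536} - 2 i \sqrt{14} = - \frac{1806339}{98312} - 2 i \sqrt{14}$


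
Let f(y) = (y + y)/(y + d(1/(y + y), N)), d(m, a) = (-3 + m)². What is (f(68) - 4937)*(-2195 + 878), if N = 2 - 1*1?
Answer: 3083841892127/474459 ≈ 6.4997e+6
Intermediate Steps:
N = 1 (N = 2 - 1 = 1)
f(y) = 2*y/(y + (-3 + 1/(2*y))²) (f(y) = (y + y)/(y + (-3 + 1/(y + y))²) = (2*y)/(y + (-3 + 1/(2*y))²) = 2*y/(y + (-3 + 1/(2*y))²))
(f(68) - 4937)*(-2195 + 878) = (8*68³/((-1 + 6*68)² + 4*68³) - 4937)*(-2195 + 878) = (8*314432/((-1 + 408)² + 4*314432) - 4937)*(-1317) = (8*314432/(407² + 1257728) - 4937)*(-1317) = (8*314432/(165649 + 1257728) - 4937)*(-1317) = (8*314432/1423377 - 4937)*(-1317) = (8*314432*(1/1423377) - 4937)*(-1317) = (2515456/1423377 - 4937)*(-1317) = -7024696793/1423377*(-1317) = 3083841892127/474459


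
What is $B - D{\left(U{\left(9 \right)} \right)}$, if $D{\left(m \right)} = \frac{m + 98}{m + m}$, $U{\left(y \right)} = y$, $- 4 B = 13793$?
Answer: $- \frac{124351}{36} \approx -3454.2$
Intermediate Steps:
$B = - \frac{13793}{4}$ ($B = \left(- \frac{1}{4}\right) 13793 = - \frac{13793}{4} \approx -3448.3$)
$D{\left(m \right)} = \frac{98 + m}{2 m}$
$B - D{\left(U{\left(9 \right)} \right)} = - \frac{13793}{4} - \frac{98 + 9}{2 \cdot 9} = - \frac{13793}{4} - \frac{1}{2} \cdot \frac{1}{9} \cdot 107 = - \frac{13793}{4} - \frac{107}{18} = - \frac{124351}{36}$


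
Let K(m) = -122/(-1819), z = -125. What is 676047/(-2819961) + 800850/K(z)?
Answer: 684661207903736/57339207 ≈ 1.1941e+7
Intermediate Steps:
K(m) = 122/1819 (K(m) = -122*(-1/1819) = 122/1819)
676047/(-2819961) + 800850/K(z) = 676047/(-2819961) + 800850/(122/1819) = 676047*(-1/2819961) + 800850*(1819/122) = -225349/939987 + 728373075/61 = 684661207903736/57339207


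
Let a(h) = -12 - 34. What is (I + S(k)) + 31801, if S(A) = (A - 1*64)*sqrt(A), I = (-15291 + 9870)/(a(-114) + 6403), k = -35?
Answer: 5183424/163 - 99*I*sqrt(35) ≈ 31800.0 - 585.69*I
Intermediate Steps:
a(h) = -46
I = -139/163 (I = (-15291 + 9870)/(-46 + 6403) = -5421/6357 = -5421*1/6357 = -139/163 ≈ -0.85276)
S(A) = sqrt(A)*(-64 + A) (S(A) = (A - 64)*sqrt(A) = (-64 + A)*sqrt(A) = sqrt(A)*(-64 + A))
(I + S(k)) + 31801 = (-139/163 + sqrt(-35)*(-64 - 35)) + 31801 = (-139/163 + (I*sqrt(35))*(-99)) + 31801 = (-139/163 - 99*I*sqrt(35)) + 31801 = 5183424/163 - 99*I*sqrt(35)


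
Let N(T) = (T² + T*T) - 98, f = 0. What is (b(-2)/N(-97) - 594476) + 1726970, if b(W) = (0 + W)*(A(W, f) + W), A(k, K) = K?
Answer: 5300071921/4680 ≈ 1.1325e+6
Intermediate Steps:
b(W) = W² (b(W) = (0 + W)*(0 + W) = W*W = W²)
N(T) = -98 + 2*T² (N(T) = (T² + T²) - 98 = 2*T² - 98 = -98 + 2*T²)
(b(-2)/N(-97) - 594476) + 1726970 = ((-2)²/(-98 + 2*(-97)²) - 594476) + 1726970 = (4/(-98 + 2*9409) - 594476) + 1726970 = (4/(-98 + 18818) - 594476) + 1726970 = (4/18720 - 594476) + 1726970 = (4*(1/18720) - 594476) + 1726970 = (1/4680 - 594476) + 1726970 = -2782147679/4680 + 1726970 = 5300071921/4680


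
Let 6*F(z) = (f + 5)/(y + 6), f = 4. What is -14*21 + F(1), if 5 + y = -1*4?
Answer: -589/2 ≈ -294.50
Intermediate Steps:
y = -9 (y = -5 - 1*4 = -5 - 4 = -9)
F(z) = -½ (F(z) = ((4 + 5)/(-9 + 6))/6 = (9/(-3))/6 = (9*(-⅓))/6 = (⅙)*(-3) = -½)
-14*21 + F(1) = -14*21 - ½ = -294 - ½ = -589/2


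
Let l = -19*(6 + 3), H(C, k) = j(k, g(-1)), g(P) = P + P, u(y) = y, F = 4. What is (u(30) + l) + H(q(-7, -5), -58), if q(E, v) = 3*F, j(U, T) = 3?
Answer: -138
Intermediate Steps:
g(P) = 2*P
q(E, v) = 12 (q(E, v) = 3*4 = 12)
H(C, k) = 3
l = -171 (l = -19*9 = -171)
(u(30) + l) + H(q(-7, -5), -58) = (30 - 171) + 3 = -141 + 3 = -138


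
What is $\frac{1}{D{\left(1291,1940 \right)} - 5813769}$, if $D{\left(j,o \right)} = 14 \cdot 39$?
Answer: $- \frac{1}{5813223} \approx -1.7202 \cdot 10^{-7}$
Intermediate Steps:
$D{\left(j,o \right)} = 546$
$\frac{1}{D{\left(1291,1940 \right)} - 5813769} = \frac{1}{546 - 5813769} = \frac{1}{-5813223} = - \frac{1}{5813223}$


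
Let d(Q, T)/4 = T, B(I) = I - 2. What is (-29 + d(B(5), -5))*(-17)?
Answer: 833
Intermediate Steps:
B(I) = -2 + I
d(Q, T) = 4*T
(-29 + d(B(5), -5))*(-17) = (-29 + 4*(-5))*(-17) = (-29 - 20)*(-17) = -49*(-17) = 833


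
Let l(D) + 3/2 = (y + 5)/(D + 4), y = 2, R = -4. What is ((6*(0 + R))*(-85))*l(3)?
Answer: -1020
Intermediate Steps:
l(D) = -3/2 + 7/(4 + D) (l(D) = -3/2 + (2 + 5)/(D + 4) = -3/2 + 7/(4 + D))
((6*(0 + R))*(-85))*l(3) = ((6*(0 - 4))*(-85))*((2 - 3*3)/(2*(4 + 3))) = ((6*(-4))*(-85))*((1/2)*(2 - 9)/7) = (-24*(-85))*((1/2)*(1/7)*(-7)) = 2040*(-1/2) = -1020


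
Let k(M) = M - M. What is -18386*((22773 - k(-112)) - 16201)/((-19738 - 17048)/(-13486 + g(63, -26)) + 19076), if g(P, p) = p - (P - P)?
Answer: -272115447584/42965283 ≈ -6333.4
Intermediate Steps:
k(M) = 0
g(P, p) = p (g(P, p) = p - 1*0 = p + 0 = p)
-18386*((22773 - k(-112)) - 16201)/((-19738 - 17048)/(-13486 + g(63, -26)) + 19076) = -18386*((22773 - 1*0) - 16201)/((-19738 - 17048)/(-13486 - 26) + 19076) = -18386*((22773 + 0) - 16201)/(-36786/(-13512) + 19076) = -18386*(22773 - 16201)/(-36786*(-1/13512) + 19076) = -18386*6572/(6131/2252 + 19076) = -18386/((42965283/2252)*(1/6572)) = -18386/42965283/14800144 = -18386*14800144/42965283 = -272115447584/42965283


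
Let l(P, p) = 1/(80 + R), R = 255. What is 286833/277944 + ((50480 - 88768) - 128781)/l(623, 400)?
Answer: -5185333822909/92648 ≈ -5.5968e+7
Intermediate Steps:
l(P, p) = 1/335 (l(P, p) = 1/(80 + 255) = 1/335)
286833/277944 + ((50480 - 88768) - 128781)/l(623, 400) = 286833/277944 + ((50480 - 88768) - 128781)/(1/335) = 286833*(1/277944) + (-38288 - 128781)*335 = 95611/92648 - 167069*335 = 95611/92648 - 55968115 = -5185333822909/92648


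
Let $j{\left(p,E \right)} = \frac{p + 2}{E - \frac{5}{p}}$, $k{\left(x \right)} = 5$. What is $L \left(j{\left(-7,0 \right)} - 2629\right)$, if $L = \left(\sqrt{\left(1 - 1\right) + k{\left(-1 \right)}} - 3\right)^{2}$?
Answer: $-36904 + 15816 \sqrt{5} \approx -1538.3$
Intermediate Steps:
$j{\left(p,E \right)} = \frac{2 + p}{E - \frac{5}{p}}$
$L = \left(-3 + \sqrt{5}\right)^{2}$ ($L = \left(\sqrt{\left(1 - 1\right) + 5} - 3\right)^{2} = \left(\sqrt{0 + 5} - 3\right)^{2} = \left(\sqrt{5} - 3\right)^{2} = \left(-3 + \sqrt{5}\right)^{2} \approx 0.58359$)
$L \left(j{\left(-7,0 \right)} - 2629\right) = \left(3 - \sqrt{5}\right)^{2} \left(- \frac{7 \left(2 - 7\right)}{-5 + 0 \left(-7\right)} - 2629\right) = \left(3 - \sqrt{5}\right)^{2} \left(\left(-7\right) \frac{1}{-5 + 0} \left(-5\right) - 2629\right) = \left(3 - \sqrt{5}\right)^{2} \left(\left(-7\right) \frac{1}{-5} \left(-5\right) - 2629\right) = \left(3 - \sqrt{5}\right)^{2} \left(\left(-7\right) \left(- \frac{1}{5}\right) \left(-5\right) - 2629\right) = \left(3 - \sqrt{5}\right)^{2} \left(-7 - 2629\right) = \left(3 - \sqrt{5}\right)^{2} \left(-2636\right) = - 2636 \left(3 - \sqrt{5}\right)^{2}$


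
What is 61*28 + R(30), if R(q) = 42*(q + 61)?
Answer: 5530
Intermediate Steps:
R(q) = 2562 + 42*q (R(q) = 42*(61 + q) = 2562 + 42*q)
61*28 + R(30) = 61*28 + (2562 + 42*30) = 1708 + (2562 + 1260) = 1708 + 3822 = 5530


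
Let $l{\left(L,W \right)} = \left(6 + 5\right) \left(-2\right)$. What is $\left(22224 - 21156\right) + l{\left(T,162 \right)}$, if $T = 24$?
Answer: $1046$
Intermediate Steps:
$l{\left(L,W \right)} = -22$ ($l{\left(L,W \right)} = 11 \left(-2\right) = -22$)
$\left(22224 - 21156\right) + l{\left(T,162 \right)} = \left(22224 - 21156\right) - 22 = 1068 - 22 = 1046$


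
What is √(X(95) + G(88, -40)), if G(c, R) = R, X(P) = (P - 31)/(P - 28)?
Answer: 2*I*√43818/67 ≈ 6.2486*I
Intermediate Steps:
X(P) = (-31 + P)/(-28 + P)
√(X(95) + G(88, -40)) = √((-31 + 95)/(-28 + 95) - 40) = √(64/67 - 40) = √(-2616/67) = 2*I*√43818/67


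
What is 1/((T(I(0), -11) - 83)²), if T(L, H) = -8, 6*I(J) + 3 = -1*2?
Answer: 1/8281 ≈ 0.00012076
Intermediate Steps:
I(J) = -⅚ (I(J) = -½ + (-1*2)/6 = -½ + (⅙)*(-2) = -½ - ⅓ = -⅚)
1/((T(I(0), -11) - 83)²) = 1/((-8 - 83)²) = 1/((-91)²) = 1/8281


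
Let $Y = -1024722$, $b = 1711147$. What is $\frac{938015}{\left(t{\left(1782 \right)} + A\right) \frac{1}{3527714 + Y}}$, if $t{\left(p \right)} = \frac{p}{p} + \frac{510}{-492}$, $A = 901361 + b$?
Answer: $\frac{192523211352160}{214225653} \approx 8.9869 \cdot 10^{5}$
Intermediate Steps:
$A = 2612508$ ($A = 901361 + 1711147 = 2612508$)
$t{\left(p \right)} = - \frac{3}{82}$ ($t{\left(p \right)} = 1 + 510 \left(- \frac{1}{492}\right) = 1 - \frac{85}{82} = - \frac{3}{82}$)
$\frac{938015}{\left(t{\left(1782 \right)} + A\right) \frac{1}{3527714 + Y}} = \frac{938015}{\left(- \frac{3}{82} + 2612508\right) \frac{1}{3527714 - 1024722}} = \frac{938015}{\frac{214225653}{82} \cdot \frac{1}{2502992}} = \frac{938015}{\frac{214225653}{205245344}} = 938015 \cdot \frac{205245344}{214225653} = \frac{192523211352160}{214225653}$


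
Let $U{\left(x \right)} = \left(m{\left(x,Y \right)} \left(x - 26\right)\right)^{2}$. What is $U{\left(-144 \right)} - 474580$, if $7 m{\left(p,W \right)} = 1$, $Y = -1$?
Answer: $- \frac{23225520}{49} \approx -4.7399 \cdot 10^{5}$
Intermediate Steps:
$m{\left(p,W \right)} = \frac{1}{7}$ ($m{\left(p,W \right)} = \frac{1}{7} \cdot 1 = \frac{1}{7}$)
$U{\left(x \right)} = \left(- \frac{26}{7} + \frac{x}{7}\right)^{2}$ ($U{\left(x \right)} = \left(\frac{x - 26}{7}\right)^{2} = \left(\frac{-26 + x}{7}\right)^{2} = \left(- \frac{26}{7} + \frac{x}{7}\right)^{2}$)
$U{\left(-144 \right)} - 474580 = \frac{\left(-26 - 144\right)^{2}}{49} - 474580 = \frac{\left(-170\right)^{2}}{49} - 474580 = \frac{1}{49} \cdot 28900 - 474580 = \frac{28900}{49} - 474580 = - \frac{23225520}{49}$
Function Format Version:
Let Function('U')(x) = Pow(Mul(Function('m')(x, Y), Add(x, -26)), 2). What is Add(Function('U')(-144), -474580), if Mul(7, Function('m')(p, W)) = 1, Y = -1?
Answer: Rational(-23225520, 49) ≈ -4.7399e+5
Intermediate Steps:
Function('m')(p, W) = Rational(1, 7) (Function('m')(p, W) = Mul(Rational(1, 7), 1) = Rational(1, 7))
Function('U')(x) = Pow(Add(Rational(-26, 7), Mul(Rational(1, 7), x)), 2) (Function('U')(x) = Pow(Mul(Rational(1, 7), Add(x, -26)), 2) = Pow(Mul(Rational(1, 7), Add(-26, x)), 2) = Pow(Add(Rational(-26, 7), Mul(Rational(1, 7), x)), 2))
Add(Function('U')(-144), -474580) = Add(Mul(Rational(1, 49), Pow(Add(-26, -144), 2)), -474580) = Add(Mul(Rational(1, 49), Pow(-170, 2)), -474580) = Add(Mul(Rational(1, 49), 28900), -474580) = Add(Rational(28900, 49), -474580) = Rational(-23225520, 49)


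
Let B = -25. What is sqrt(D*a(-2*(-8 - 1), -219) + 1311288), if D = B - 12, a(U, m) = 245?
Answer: sqrt(1302223) ≈ 1141.2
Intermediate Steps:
D = -37 (D = -25 - 12 = -37)
sqrt(D*a(-2*(-8 - 1), -219) + 1311288) = sqrt(-37*245 + 1311288) = sqrt(-9065 + 1311288) = sqrt(1302223)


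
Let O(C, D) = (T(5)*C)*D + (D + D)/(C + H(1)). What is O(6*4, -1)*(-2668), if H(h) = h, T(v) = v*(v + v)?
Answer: 80045336/25 ≈ 3.2018e+6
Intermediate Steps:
T(v) = 2*v² (T(v) = v*(2*v) = 2*v²)
O(C, D) = 2*D/(1 + C) + 50*C*D (O(C, D) = ((2*5²)*C)*D + (D + D)/(C + 1) = ((2*25)*C)*D + (2*D)/(1 + C) = (50*C)*D + 2*D/(1 + C) = 50*C*D + 2*D/(1 + C) = 2*D/(1 + C) + 50*C*D)
O(6*4, -1)*(-2668) = (2*(-1)*(1 + 25*(6*4) + 25*(6*4)²)/(1 + 6*4))*(-2668) = (2*(-1)*(1 + 25*24 + 25*24²)/(1 + 24))*(-2668) = (2*(-1)*(1 + 600 + 25*576)/25)*(-2668) = (2*(-1)*(1/25)*(1 + 600 + 14400))*(-2668) = (2*(-1)*(1/25)*15001)*(-2668) = -30002/25*(-2668) = 80045336/25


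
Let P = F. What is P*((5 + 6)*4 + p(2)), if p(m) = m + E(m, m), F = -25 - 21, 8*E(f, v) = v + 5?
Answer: -8625/4 ≈ -2156.3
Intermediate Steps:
E(f, v) = 5/8 + v/8 (E(f, v) = (v + 5)/8 = (5 + v)/8 = 5/8 + v/8)
F = -46
P = -46
p(m) = 5/8 + 9*m/8 (p(m) = m + (5/8 + m/8) = 5/8 + 9*m/8)
P*((5 + 6)*4 + p(2)) = -46*((5 + 6)*4 + (5/8 + (9/8)*2)) = -46*(11*4 + (5/8 + 9/4)) = -46*(44 + 23/8) = -46*375/8 = -8625/4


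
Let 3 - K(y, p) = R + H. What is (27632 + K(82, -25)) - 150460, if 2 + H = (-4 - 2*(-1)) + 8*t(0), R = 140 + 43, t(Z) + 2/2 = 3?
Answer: -123020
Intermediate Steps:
t(Z) = 2 (t(Z) = -1 + 3 = 2)
R = 183
H = 12 (H = -2 + ((-4 - 2*(-1)) + 8*2) = -2 + ((-4 + 2) + 16) = -2 + (-2 + 16) = -2 + 14 = 12)
K(y, p) = -192 (K(y, p) = 3 - (183 + 12) = 3 - 1*195 = 3 - 195 = -192)
(27632 + K(82, -25)) - 150460 = (27632 - 192) - 150460 = 27440 - 150460 = -123020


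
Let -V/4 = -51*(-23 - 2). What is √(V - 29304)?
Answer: 2*I*√8601 ≈ 185.48*I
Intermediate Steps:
V = -5100 (V = -(-204)*(-23 - 2) = -(-204)*(-25) = -4*1275 = -5100)
√(V - 29304) = √(-5100 - 29304) = √(-34404) = 2*I*√8601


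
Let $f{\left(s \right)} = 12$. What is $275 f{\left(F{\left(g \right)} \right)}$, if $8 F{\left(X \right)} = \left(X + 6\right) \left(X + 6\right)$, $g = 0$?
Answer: $3300$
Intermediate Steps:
$F{\left(X \right)} = \frac{\left(6 + X\right)^{2}}{8}$ ($F{\left(X \right)} = \frac{\left(X + 6\right) \left(X + 6\right)}{8} = \frac{\left(6 + X\right) \left(6 + X\right)}{8} = \frac{\left(6 + X\right)^{2}}{8}$)
$275 f{\left(F{\left(g \right)} \right)} = 275 \cdot 12 = 3300$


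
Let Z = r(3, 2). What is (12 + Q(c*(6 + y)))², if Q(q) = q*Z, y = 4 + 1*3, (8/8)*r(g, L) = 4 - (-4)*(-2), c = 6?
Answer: 90000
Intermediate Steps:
r(g, L) = -4 (r(g, L) = 4 - (-4)*(-2) = 4 - 1*8 = 4 - 8 = -4)
Z = -4
y = 7 (y = 4 + 3 = 7)
Q(q) = -4*q (Q(q) = q*(-4) = -4*q)
(12 + Q(c*(6 + y)))² = (12 - 24*(6 + 7))² = (12 - 24*13)² = (12 - 4*78)² = (12 - 312)² = (-300)² = 90000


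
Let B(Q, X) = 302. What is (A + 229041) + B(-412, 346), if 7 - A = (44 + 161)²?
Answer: 187325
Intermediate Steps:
A = -42018 (A = 7 - (44 + 161)² = 7 - 1*205² = 7 - 1*42025 = 7 - 42025 = -42018)
(A + 229041) + B(-412, 346) = (-42018 + 229041) + 302 = 187023 + 302 = 187325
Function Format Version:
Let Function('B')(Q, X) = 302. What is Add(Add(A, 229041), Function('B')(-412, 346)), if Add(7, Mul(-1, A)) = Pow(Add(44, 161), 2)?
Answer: 187325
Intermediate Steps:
A = -42018 (A = Add(7, Mul(-1, Pow(Add(44, 161), 2))) = Add(7, Mul(-1, Pow(205, 2))) = Add(7, Mul(-1, 42025)) = Add(7, -42025) = -42018)
Add(Add(A, 229041), Function('B')(-412, 346)) = Add(Add(-42018, 229041), 302) = Add(187023, 302) = 187325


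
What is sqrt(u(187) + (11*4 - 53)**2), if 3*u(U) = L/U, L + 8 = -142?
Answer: sqrt(2823139)/187 ≈ 8.9851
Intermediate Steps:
L = -150 (L = -8 - 142 = -150)
u(U) = -50/U (u(U) = (-150/U)/3 = -50/U)
sqrt(u(187) + (11*4 - 53)**2) = sqrt(-50/187 + (11*4 - 53)**2) = sqrt(-50*1/187 + (44 - 53)**2) = sqrt(-50/187 + (-9)**2) = sqrt(-50/187 + 81) = sqrt(15097/187) = sqrt(2823139)/187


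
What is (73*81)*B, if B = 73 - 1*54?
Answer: 112347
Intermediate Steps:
B = 19 (B = 73 - 54 = 19)
(73*81)*B = (73*81)*19 = 5913*19 = 112347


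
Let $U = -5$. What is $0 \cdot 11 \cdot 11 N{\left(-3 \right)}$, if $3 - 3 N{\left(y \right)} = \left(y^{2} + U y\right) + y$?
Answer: $0$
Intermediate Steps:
$N{\left(y \right)} = 1 - \frac{y^{2}}{3} + \frac{4 y}{3}$ ($N{\left(y \right)} = 1 - \frac{\left(y^{2} - 5 y\right) + y}{3} = 1 - \frac{y^{2} - 4 y}{3} = 1 - \left(- \frac{4 y}{3} + \frac{y^{2}}{3}\right) = 1 - \frac{y^{2}}{3} + \frac{4 y}{3}$)
$0 \cdot 11 \cdot 11 N{\left(-3 \right)} = 0 \cdot 11 \cdot 11 \left(1 - \frac{\left(-3\right)^{2}}{3} + \frac{4}{3} \left(-3\right)\right) = 0 \cdot 11 \left(1 - 3 - 4\right) = 0 \left(1 - 3 - 4\right) = 0 \left(-6\right) = 0$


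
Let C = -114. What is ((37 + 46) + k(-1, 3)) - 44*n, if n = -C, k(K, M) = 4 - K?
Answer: -4928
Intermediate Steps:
n = 114 (n = -1*(-114) = 114)
((37 + 46) + k(-1, 3)) - 44*n = ((37 + 46) + (4 - 1*(-1))) - 44*114 = (83 + (4 + 1)) - 5016 = (83 + 5) - 5016 = 88 - 5016 = -4928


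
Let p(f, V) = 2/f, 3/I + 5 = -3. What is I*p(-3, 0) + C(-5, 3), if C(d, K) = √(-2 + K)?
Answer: 5/4 ≈ 1.2500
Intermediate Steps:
I = -3/8 (I = 3/(-5 - 3) = 3/(-8) = 3*(-⅛) = -3/8 ≈ -0.37500)
I*p(-3, 0) + C(-5, 3) = -3/(4*(-3)) + √(-2 + 3) = -3*(-1)/(4*3) + √1 = -3/8*(-⅔) + 1 = ¼ + 1 = 5/4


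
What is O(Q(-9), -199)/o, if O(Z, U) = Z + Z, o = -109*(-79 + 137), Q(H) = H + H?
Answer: 18/3161 ≈ 0.0056944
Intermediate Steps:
Q(H) = 2*H
o = -6322 (o = -109*58 = -6322)
O(Z, U) = 2*Z
O(Q(-9), -199)/o = (2*(2*(-9)))/(-6322) = (2*(-18))*(-1/6322) = -36*(-1/6322) = 18/3161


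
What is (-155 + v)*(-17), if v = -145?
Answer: 5100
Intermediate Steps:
(-155 + v)*(-17) = (-155 - 145)*(-17) = -300*(-17) = 5100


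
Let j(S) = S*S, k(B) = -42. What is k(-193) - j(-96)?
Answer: -9258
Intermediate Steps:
j(S) = S²
k(-193) - j(-96) = -42 - 1*(-96)² = -42 - 1*9216 = -42 - 9216 = -9258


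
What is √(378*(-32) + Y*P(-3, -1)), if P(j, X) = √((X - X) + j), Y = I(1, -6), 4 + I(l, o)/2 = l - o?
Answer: √(-12096 + 6*I*√3) ≈ 0.0472 + 109.98*I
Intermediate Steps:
I(l, o) = -8 - 2*o + 2*l (I(l, o) = -8 + 2*(l - o) = -8 + (-2*o + 2*l) = -8 - 2*o + 2*l)
Y = 6 (Y = -8 - 2*(-6) + 2*1 = -8 + 12 + 2 = 6)
P(j, X) = √j (P(j, X) = √(0 + j) = √j)
√(378*(-32) + Y*P(-3, -1)) = √(378*(-32) + 6*√(-3)) = √(-12096 + 6*(I*√3)) = √(-12096 + 6*I*√3)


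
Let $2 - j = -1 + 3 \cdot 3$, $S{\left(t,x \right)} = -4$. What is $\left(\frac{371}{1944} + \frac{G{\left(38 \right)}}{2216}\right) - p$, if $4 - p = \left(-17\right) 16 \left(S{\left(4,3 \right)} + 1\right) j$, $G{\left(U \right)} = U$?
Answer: $- \frac{2638479199}{538488} \approx -4899.8$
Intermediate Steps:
$j = -6$ ($j = 2 - \left(-1 + 3 \cdot 3\right) = 2 - \left(-1 + 9\right) = 2 - 8 = -6$)
$p = 4900$ ($p = 4 - \left(-17\right) 16 \left(-4 + 1\right) \left(-6\right) = 4 - - 272 \left(\left(-3\right) \left(-6\right)\right) = 4 - \left(-272\right) 18 = 4 - -4896 = 4 + 4896 = 4900$)
$\left(\frac{371}{1944} + \frac{G{\left(38 \right)}}{2216}\right) - p = \left(\frac{371}{1944} + \frac{38}{2216}\right) - 4900 = \left(371 \cdot \frac{1}{1944} + 38 \cdot \frac{1}{2216}\right) - 4900 = \left(\frac{371}{1944} + \frac{19}{1108}\right) - 4900 = \frac{112001}{538488} - 4900 = - \frac{2638479199}{538488}$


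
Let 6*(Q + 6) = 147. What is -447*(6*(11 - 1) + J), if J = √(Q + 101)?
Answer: -26820 - 447*√478/2 ≈ -31706.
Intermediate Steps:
Q = 37/2 (Q = -6 + (⅙)*147 = -6 + 49/2 = 37/2 ≈ 18.500)
J = √478/2 (J = √(37/2 + 101) = √(239/2) = √478/2 ≈ 10.932)
-447*(6*(11 - 1) + J) = -447*(6*(11 - 1) + √478/2) = -447*(6*10 + √478/2) = -447*(60 + √478/2) = -26820 - 447*√478/2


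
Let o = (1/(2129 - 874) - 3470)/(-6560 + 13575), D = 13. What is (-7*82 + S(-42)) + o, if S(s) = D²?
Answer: -3569903974/8803825 ≈ -405.49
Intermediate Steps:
S(s) = 169 (S(s) = 13² = 169)
o = -4354849/8803825 (o = (1/1255 - 3470)/7015 = (1/1255 - 3470)*(1/7015) = -4354849/1255*1/7015 = -4354849/8803825 ≈ -0.49465)
(-7*82 + S(-42)) + o = (-7*82 + 169) - 4354849/8803825 = (-574 + 169) - 4354849/8803825 = -405 - 4354849/8803825 = -3569903974/8803825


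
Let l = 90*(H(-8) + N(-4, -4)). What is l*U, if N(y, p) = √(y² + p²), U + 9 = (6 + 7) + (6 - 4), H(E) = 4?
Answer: 2160 + 2160*√2 ≈ 5214.7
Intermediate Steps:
U = 6 (U = -9 + ((6 + 7) + (6 - 4)) = -9 + (13 + 2) = -9 + 15 = 6)
N(y, p) = √(p² + y²)
l = 360 + 360*√2 (l = 90*(4 + √((-4)² + (-4)²)) = 90*(4 + √(16 + 16)) = 90*(4 + √32) = 90*(4 + 4*√2) = 360 + 360*√2 ≈ 869.12)
l*U = (360 + 360*√2)*6 = 2160 + 2160*√2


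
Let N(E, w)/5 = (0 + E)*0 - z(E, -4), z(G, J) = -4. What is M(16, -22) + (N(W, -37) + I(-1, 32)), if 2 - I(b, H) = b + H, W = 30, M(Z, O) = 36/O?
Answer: -117/11 ≈ -10.636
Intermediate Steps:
I(b, H) = 2 - H - b (I(b, H) = 2 - (b + H) = 2 - (H + b) = 2 + (-H - b) = 2 - H - b)
N(E, w) = 20 (N(E, w) = 5*((0 + E)*0 - 1*(-4)) = 5*(E*0 + 4) = 5*(0 + 4) = 5*4 = 20)
M(16, -22) + (N(W, -37) + I(-1, 32)) = 36/(-22) + (20 + (2 - 1*32 - 1*(-1))) = 36*(-1/22) + (20 + (2 - 32 + 1)) = -18/11 + (20 - 29) = -18/11 - 9 = -117/11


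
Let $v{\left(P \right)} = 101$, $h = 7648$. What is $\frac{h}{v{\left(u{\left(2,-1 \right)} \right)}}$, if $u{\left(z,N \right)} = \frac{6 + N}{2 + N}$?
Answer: $\frac{7648}{101} \approx 75.723$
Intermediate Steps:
$u{\left(z,N \right)} = \frac{6 + N}{2 + N}$
$\frac{h}{v{\left(u{\left(2,-1 \right)} \right)}} = \frac{7648}{101}$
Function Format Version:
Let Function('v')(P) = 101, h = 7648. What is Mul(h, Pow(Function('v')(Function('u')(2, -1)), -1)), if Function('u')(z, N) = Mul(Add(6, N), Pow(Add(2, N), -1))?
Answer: Rational(7648, 101) ≈ 75.723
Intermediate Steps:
Function('u')(z, N) = Mul(Pow(Add(2, N), -1), Add(6, N))
Mul(h, Pow(Function('v')(Function('u')(2, -1)), -1)) = Mul(7648, Pow(101, -1)) = Mul(7648, Rational(1, 101)) = Rational(7648, 101)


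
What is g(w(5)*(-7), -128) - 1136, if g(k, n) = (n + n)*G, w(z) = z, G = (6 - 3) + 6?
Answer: -3440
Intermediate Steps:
G = 9 (G = 3 + 6 = 9)
g(k, n) = 18*n (g(k, n) = (n + n)*9 = (2*n)*9 = 18*n)
g(w(5)*(-7), -128) - 1136 = 18*(-128) - 1136 = -2304 - 1136 = -3440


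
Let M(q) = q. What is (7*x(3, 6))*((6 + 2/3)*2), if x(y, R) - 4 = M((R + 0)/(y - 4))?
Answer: -560/3 ≈ -186.67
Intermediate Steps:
x(y, R) = 4 + R/(-4 + y) (x(y, R) = 4 + (R + 0)/(y - 4) = 4 + R/(-4 + y))
(7*x(3, 6))*((6 + 2/3)*2) = (7*((-16 + 6 + 4*3)/(-4 + 3)))*((6 + 2/3)*2) = (7*((-16 + 6 + 12)/(-1)))*((6 + 2*(⅓))*2) = (7*(-1*2))*((6 + ⅔)*2) = (7*(-2))*((20/3)*2) = -14*40/3 = -560/3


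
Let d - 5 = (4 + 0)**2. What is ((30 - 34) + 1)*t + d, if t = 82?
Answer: -225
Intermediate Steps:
d = 21 (d = 5 + (4 + 0)**2 = 5 + 4**2 = 5 + 16 = 21)
((30 - 34) + 1)*t + d = ((30 - 34) + 1)*82 + 21 = (-4 + 1)*82 + 21 = -3*82 + 21 = -246 + 21 = -225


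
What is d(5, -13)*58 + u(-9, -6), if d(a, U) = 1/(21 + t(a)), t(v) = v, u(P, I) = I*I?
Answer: 497/13 ≈ 38.231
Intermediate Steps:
u(P, I) = I**2
d(a, U) = 1/(21 + a)
d(5, -13)*58 + u(-9, -6) = 58/(21 + 5) + (-6)**2 = 58/26 + 36 = (1/26)*58 + 36 = 29/13 + 36 = 497/13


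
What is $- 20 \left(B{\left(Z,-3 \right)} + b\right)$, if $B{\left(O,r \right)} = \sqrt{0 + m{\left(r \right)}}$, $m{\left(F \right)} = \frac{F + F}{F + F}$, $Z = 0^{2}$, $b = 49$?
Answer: $-1000$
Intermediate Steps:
$Z = 0$
$m{\left(F \right)} = 1$ ($m{\left(F \right)} = \frac{2 F}{2 F} = 2 F \frac{1}{2 F} = 1$)
$B{\left(O,r \right)} = 1$ ($B{\left(O,r \right)} = \sqrt{0 + 1} = \sqrt{1} = 1$)
$- 20 \left(B{\left(Z,-3 \right)} + b\right) = - 20 \left(1 + 49\right) = \left(-20\right) 50 = -1000$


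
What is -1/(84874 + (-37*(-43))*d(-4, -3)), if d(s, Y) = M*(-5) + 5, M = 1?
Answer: -1/84874 ≈ -1.1782e-5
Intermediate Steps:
d(s, Y) = 0 (d(s, Y) = 1*(-5) + 5 = -5 + 5 = 0)
-1/(84874 + (-37*(-43))*d(-4, -3)) = -1/(84874 - 37*(-43)*0) = -1/(84874 + 1591*0) = -1/(84874 + 0) = -1/84874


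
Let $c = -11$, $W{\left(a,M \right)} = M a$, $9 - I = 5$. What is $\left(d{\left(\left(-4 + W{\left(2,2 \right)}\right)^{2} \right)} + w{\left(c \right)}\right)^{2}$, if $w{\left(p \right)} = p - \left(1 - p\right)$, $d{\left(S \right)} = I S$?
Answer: $529$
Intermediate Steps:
$I = 4$ ($I = 9 - 5 = 4$)
$d{\left(S \right)} = 4 S$
$w{\left(p \right)} = -1 + 2 p$ ($w{\left(p \right)} = p + \left(-1 + p\right) = -1 + 2 p$)
$\left(d{\left(\left(-4 + W{\left(2,2 \right)}\right)^{2} \right)} + w{\left(c \right)}\right)^{2} = \left(4 \left(-4 + 2 \cdot 2\right)^{2} + \left(-1 + 2 \left(-11\right)\right)\right)^{2} = \left(4 \left(-4 + 4\right)^{2} - 23\right)^{2} = \left(4 \cdot 0^{2} - 23\right)^{2} = \left(4 \cdot 0 - 23\right)^{2} = \left(0 - 23\right)^{2} = \left(-23\right)^{2} = 529$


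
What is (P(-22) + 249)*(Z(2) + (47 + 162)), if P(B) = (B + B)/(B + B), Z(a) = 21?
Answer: 57500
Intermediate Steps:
P(B) = 1 (P(B) = (2*B)/((2*B)) = (2*B)*(1/(2*B)) = 1)
(P(-22) + 249)*(Z(2) + (47 + 162)) = (1 + 249)*(21 + (47 + 162)) = 250*(21 + 209) = 250*230 = 57500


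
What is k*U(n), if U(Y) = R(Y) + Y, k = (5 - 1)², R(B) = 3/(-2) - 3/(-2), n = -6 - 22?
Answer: -448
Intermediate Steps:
n = -28
R(B) = 0 (R(B) = 3*(-½) - 3*(-½) = -3/2 + 3/2 = 0)
k = 16 (k = 4² = 16)
U(Y) = Y (U(Y) = 0 + Y = Y)
k*U(n) = 16*(-28) = -448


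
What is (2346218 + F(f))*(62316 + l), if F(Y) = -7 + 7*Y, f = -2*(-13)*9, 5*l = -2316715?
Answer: -941550840923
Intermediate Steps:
l = -463343 (l = (1/5)*(-2316715) = -463343)
f = 234 (f = 26*9 = 234)
(2346218 + F(f))*(62316 + l) = (2346218 + (-7 + 7*234))*(62316 - 463343) = (2346218 + (-7 + 1638))*(-401027) = (2346218 + 1631)*(-401027) = 2347849*(-401027) = -941550840923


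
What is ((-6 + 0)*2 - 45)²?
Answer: 3249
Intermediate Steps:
((-6 + 0)*2 - 45)² = (-6*2 - 45)² = (-12 - 45)² = (-57)² = 3249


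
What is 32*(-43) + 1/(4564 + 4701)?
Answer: -12748639/9265 ≈ -1376.0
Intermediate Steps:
32*(-43) + 1/(4564 + 4701) = -1376 + 1/9265 = -12748639/9265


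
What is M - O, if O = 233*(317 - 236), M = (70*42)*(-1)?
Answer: -21813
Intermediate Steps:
M = -2940 (M = 2940*(-1) = -2940)
O = 18873 (O = 233*81 = 18873)
M - O = -2940 - 1*18873 = -2940 - 18873 = -21813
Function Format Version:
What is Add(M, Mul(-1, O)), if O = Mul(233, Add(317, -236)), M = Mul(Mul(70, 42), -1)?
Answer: -21813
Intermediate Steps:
M = -2940 (M = Mul(2940, -1) = -2940)
O = 18873 (O = Mul(233, 81) = 18873)
Add(M, Mul(-1, O)) = Add(-2940, Mul(-1, 18873)) = Add(-2940, -18873) = -21813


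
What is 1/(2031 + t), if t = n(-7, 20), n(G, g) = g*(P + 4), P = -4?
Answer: 1/2031 ≈ 0.00049237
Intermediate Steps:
n(G, g) = 0 (n(G, g) = g*(-4 + 4) = g*0 = 0)
t = 0
1/(2031 + t) = 1/(2031 + 0) = 1/2031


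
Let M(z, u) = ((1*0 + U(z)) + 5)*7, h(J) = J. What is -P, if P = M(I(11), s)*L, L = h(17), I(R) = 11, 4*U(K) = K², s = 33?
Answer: -16779/4 ≈ -4194.8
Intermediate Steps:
U(K) = K²/4
M(z, u) = 35 + 7*z²/4 (M(z, u) = ((1*0 + z²/4) + 5)*7 = ((0 + z²/4) + 5)*7 = (z²/4 + 5)*7 = (5 + z²/4)*7 = 35 + 7*z²/4)
L = 17
P = 16779/4 (P = (35 + (7/4)*11²)*17 = (35 + (7/4)*121)*17 = (35 + 847/4)*17 = (987/4)*17 = 16779/4 ≈ 4194.8)
-P = -1*16779/4 = -16779/4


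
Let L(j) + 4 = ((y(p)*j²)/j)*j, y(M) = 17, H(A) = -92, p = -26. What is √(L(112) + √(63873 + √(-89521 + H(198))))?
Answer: √(213244 + √3*√(21291 + I*√9957)) ≈ 462.06 + 0.0006*I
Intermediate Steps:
L(j) = -4 + 17*j² (L(j) = -4 + ((17*j²)/j)*j = -4 + (17*j)*j = -4 + 17*j²)
√(L(112) + √(63873 + √(-89521 + H(198)))) = √((-4 + 17*112²) + √(63873 + √(-89521 - 92))) = √((-4 + 17*12544) + √(63873 + √(-89613))) = √((-4 + 213248) + √(63873 + 3*I*√9957)) = √(213244 + √(63873 + 3*I*√9957))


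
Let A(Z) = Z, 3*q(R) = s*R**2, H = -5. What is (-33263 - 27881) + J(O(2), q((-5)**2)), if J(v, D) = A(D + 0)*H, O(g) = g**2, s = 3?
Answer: -64269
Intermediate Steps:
q(R) = R**2 (q(R) = (3*R**2)/3 = R**2)
J(v, D) = -5*D (J(v, D) = (D + 0)*(-5) = D*(-5) = -5*D)
(-33263 - 27881) + J(O(2), q((-5)**2)) = (-33263 - 27881) - 5*((-5)**2)**2 = -61144 - 5*25**2 = -61144 - 5*625 = -61144 - 3125 = -64269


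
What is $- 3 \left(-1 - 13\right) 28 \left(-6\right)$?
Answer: $-7056$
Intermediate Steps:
$- 3 \left(-1 - 13\right) 28 \left(-6\right) = \left(-3\right) \left(-14\right) 28 \left(-6\right) = 42 \cdot 28 \left(-6\right) = 1176 \left(-6\right) = -7056$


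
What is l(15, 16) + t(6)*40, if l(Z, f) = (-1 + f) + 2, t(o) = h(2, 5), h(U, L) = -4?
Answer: -143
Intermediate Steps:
t(o) = -4
l(Z, f) = 1 + f
l(15, 16) + t(6)*40 = (1 + 16) - 4*40 = 17 - 160 = -143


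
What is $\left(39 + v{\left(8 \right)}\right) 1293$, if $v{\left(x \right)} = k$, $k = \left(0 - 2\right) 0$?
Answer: $50427$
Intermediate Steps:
$k = 0$ ($k = \left(-2\right) 0 = 0$)
$v{\left(x \right)} = 0$
$\left(39 + v{\left(8 \right)}\right) 1293 = \left(39 + 0\right) 1293 = 39 \cdot 1293 = 50427$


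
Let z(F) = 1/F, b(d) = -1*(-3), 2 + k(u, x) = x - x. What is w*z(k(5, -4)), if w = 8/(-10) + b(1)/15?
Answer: 3/10 ≈ 0.30000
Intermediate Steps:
k(u, x) = -2 (k(u, x) = -2 + (x - x) = -2 + 0 = -2)
b(d) = 3
w = -3/5 (w = 8/(-10) + 3/15 = 8*(-1/10) + 3*(1/15) = -4/5 + 1/5 = -3/5 ≈ -0.60000)
w*z(k(5, -4)) = -3/5/(-2) = -3/5*(-1/2) = 3/10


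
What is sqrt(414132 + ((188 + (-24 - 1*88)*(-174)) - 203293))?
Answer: sqrt(230515) ≈ 480.12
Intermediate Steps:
sqrt(414132 + ((188 + (-24 - 1*88)*(-174)) - 203293)) = sqrt(414132 + ((188 + (-24 - 88)*(-174)) - 203293)) = sqrt(414132 + ((188 - 112*(-174)) - 203293)) = sqrt(414132 + ((188 + 19488) - 203293)) = sqrt(414132 + (19676 - 203293)) = sqrt(414132 - 183617) = sqrt(230515)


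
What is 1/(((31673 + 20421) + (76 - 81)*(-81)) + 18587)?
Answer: 1/71086 ≈ 1.4067e-5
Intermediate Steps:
1/(((31673 + 20421) + (76 - 81)*(-81)) + 18587) = 1/((52094 - 5*(-81)) + 18587) = 1/((52094 + 405) + 18587) = 1/(52499 + 18587) = 1/71086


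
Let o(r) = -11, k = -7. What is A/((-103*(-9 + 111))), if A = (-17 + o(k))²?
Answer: -392/5253 ≈ -0.074624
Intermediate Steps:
A = 784 (A = (-17 - 11)² = (-28)² = 784)
A/((-103*(-9 + 111))) = 784/((-103*(-9 + 111))) = 784/((-103*102)) = 784/(-10506) = 784*(-1/10506) = -392/5253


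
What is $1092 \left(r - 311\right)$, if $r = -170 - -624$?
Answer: $156156$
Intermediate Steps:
$r = 454$ ($r = -170 + 624 = 454$)
$1092 \left(r - 311\right) = 1092 \left(454 - 311\right) = 1092 \cdot 143 = 156156$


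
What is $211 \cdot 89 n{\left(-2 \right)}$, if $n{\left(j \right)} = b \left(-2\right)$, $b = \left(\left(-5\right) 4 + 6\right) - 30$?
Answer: $1652552$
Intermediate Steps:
$b = -44$ ($b = \left(-20 + 6\right) - 30 = -14 - 30 = -44$)
$n{\left(j \right)} = 88$ ($n{\left(j \right)} = \left(-44\right) \left(-2\right) = 88$)
$211 \cdot 89 n{\left(-2 \right)} = 211 \cdot 89 \cdot 88 = 18779 \cdot 88 = 1652552$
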